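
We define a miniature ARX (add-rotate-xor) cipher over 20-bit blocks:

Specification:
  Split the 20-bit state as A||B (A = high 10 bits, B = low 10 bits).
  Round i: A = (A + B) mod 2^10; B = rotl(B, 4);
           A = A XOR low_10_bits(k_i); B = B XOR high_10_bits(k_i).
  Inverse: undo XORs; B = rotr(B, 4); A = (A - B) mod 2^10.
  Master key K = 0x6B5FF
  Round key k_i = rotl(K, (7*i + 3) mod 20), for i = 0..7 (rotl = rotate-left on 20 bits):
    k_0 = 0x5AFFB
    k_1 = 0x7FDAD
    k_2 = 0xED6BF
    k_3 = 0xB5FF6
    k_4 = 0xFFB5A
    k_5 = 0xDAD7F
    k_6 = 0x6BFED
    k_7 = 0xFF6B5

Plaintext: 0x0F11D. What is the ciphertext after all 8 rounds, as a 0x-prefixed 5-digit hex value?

s_0 = plaintext = 0x0F11D
s_1 = Round(s_0, k_0) = 0xA88BF
s_2 = Round(s_1, k_1) = 0xB320D
s_3 = Round(s_2, k_2) = 0x99B6D
s_4 = Round(s_3, k_3) = 0x8940A
s_5 = Round(s_4, k_4) = 0x5D75E
s_6 = Round(s_5, k_5) = 0x6B286
s_7 = Round(s_6, k_6) = 0xF7DC5
s_8 = Round(s_7, k_7) = 0xC47AA

0xC47AA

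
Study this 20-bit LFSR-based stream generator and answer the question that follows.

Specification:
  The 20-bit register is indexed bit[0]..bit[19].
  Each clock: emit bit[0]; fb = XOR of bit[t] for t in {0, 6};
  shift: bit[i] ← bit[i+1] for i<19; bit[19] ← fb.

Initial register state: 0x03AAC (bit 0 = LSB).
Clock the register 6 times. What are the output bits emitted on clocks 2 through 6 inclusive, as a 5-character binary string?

01101

reg_0 = 0x03AAC
clock 1: out=0, reg = 0x01D56
clock 2: out=0, reg = 0x80EAB
clock 3: out=1, reg = 0xC0755
clock 4: out=1, reg = 0x603AA
clock 5: out=0, reg = 0x301D5
clock 6: out=1, reg = 0x180EA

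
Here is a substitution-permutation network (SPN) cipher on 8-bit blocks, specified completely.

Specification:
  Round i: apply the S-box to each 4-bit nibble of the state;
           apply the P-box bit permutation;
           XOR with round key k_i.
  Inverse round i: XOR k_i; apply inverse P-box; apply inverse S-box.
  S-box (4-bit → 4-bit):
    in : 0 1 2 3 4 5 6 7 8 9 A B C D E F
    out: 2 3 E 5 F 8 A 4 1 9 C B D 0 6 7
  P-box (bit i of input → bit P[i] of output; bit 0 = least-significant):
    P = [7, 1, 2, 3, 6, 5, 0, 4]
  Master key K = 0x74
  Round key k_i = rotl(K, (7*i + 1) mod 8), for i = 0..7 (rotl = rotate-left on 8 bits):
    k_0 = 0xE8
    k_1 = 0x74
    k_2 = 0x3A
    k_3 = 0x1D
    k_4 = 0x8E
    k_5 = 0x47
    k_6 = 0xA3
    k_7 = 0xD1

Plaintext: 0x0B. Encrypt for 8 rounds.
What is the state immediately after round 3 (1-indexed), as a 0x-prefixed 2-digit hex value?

0x90

s_0 = plaintext = 0x0B
s_1 = Round(s_0, k_0) = 0x42
s_2 = Round(s_1, k_1) = 0x0B
s_3 = Round(s_2, k_2) = 0x90
s_4 = Round(s_3, k_3) = 0x4F
s_5 = Round(s_4, k_4) = 0x79
s_6 = Round(s_5, k_5) = 0xCE
s_7 = Round(s_6, k_6) = 0xF4
s_8 = Round(s_7, k_7) = 0x3E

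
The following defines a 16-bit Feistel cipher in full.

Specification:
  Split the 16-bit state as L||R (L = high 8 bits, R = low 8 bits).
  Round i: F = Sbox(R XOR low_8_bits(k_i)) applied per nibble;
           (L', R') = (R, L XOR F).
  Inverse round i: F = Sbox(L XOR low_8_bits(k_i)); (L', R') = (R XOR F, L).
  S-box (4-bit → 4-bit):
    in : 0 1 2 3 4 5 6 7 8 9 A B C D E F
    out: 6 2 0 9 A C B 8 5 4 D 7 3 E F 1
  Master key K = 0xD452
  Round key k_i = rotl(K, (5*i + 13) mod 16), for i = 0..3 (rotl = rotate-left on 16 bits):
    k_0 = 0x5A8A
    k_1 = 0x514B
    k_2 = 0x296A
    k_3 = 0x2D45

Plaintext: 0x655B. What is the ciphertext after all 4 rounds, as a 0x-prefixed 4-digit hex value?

s_0 = plaintext = 0x655B
s_1 = Round(s_0, k_0) = 0x5B87
s_2 = Round(s_1, k_1) = 0x8768
s_3 = Round(s_2, k_2) = 0x68E7
s_4 = Round(s_3, k_3) = 0xE7B8

0xE7B8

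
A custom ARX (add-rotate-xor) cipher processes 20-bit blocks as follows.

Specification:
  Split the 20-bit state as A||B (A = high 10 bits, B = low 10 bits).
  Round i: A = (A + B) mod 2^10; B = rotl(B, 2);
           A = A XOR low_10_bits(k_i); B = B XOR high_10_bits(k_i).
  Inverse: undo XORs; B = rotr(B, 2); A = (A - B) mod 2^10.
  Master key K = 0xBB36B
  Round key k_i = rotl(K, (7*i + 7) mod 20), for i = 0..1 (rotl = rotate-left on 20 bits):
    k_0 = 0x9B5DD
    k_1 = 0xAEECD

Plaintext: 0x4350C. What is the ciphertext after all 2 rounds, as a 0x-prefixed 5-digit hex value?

0x3B7C9

s_0 = plaintext = 0x4350C
s_1 = Round(s_0, k_0) = 0xF125C
s_2 = Round(s_1, k_1) = 0x3B7C9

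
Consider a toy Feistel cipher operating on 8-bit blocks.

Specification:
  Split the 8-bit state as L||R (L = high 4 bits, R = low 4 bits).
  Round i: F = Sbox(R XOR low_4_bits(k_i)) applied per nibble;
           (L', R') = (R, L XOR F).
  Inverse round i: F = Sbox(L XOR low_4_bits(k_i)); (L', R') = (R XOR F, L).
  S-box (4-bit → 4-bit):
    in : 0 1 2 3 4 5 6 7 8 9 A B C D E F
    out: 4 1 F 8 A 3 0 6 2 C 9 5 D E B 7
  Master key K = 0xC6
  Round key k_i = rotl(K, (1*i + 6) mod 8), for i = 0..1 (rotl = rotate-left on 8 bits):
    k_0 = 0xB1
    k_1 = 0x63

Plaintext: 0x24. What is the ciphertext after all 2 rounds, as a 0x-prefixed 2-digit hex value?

0x1B

s_0 = plaintext = 0x24
s_1 = Round(s_0, k_0) = 0x41
s_2 = Round(s_1, k_1) = 0x1B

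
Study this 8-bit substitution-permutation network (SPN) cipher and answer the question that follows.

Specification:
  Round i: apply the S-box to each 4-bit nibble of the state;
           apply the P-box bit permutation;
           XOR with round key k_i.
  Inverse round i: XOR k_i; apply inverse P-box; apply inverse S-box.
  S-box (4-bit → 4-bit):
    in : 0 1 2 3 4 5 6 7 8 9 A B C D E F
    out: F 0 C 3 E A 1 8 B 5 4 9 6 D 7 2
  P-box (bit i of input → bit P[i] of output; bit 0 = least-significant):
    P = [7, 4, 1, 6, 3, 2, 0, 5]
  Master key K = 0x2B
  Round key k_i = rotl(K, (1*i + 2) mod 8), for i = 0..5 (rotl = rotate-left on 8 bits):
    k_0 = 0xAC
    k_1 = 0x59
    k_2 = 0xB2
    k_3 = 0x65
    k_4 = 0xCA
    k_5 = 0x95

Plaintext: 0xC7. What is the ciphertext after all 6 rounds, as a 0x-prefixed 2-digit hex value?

s_0 = plaintext = 0xC7
s_1 = Round(s_0, k_0) = 0xE9
s_2 = Round(s_1, k_1) = 0xD6
s_3 = Round(s_2, k_2) = 0x1B
s_4 = Round(s_3, k_3) = 0xA5
s_5 = Round(s_4, k_4) = 0x9B
s_6 = Round(s_5, k_5) = 0x5C

0x5C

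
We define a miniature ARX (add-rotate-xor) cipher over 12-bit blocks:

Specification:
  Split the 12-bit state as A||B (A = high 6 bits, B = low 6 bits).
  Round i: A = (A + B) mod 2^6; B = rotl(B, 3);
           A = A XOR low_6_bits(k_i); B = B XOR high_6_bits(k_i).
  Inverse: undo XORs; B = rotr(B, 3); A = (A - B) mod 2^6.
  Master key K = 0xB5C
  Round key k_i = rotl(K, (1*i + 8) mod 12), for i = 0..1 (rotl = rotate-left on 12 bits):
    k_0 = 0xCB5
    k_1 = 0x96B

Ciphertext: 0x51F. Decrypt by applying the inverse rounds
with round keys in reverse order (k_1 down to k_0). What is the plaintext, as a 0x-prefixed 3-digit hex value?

s_0 = ciphertext = 0x51F
s_1 = InvRound(s_0, k_1) = 0xA17
s_2 = InvRound(s_1, k_0) = 0xC6C

0xC6C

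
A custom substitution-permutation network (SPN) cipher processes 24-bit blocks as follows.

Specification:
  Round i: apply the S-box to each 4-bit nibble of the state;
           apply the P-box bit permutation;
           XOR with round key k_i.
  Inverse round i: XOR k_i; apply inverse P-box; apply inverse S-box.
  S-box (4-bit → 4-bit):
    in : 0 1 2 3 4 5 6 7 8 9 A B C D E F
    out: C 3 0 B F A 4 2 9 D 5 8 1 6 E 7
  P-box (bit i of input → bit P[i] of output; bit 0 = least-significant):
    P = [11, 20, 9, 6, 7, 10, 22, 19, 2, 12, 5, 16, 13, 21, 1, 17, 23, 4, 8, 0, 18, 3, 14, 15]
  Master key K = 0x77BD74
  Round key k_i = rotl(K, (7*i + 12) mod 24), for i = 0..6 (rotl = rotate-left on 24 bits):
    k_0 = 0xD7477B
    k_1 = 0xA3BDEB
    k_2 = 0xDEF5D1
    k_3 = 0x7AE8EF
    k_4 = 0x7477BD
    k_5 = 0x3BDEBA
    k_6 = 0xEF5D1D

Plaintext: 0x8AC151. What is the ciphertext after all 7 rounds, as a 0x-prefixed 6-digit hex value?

0xFA5176

s_0 = plaintext = 0x8AC151
s_1 = Round(s_0, k_0) = 0x4BFA7F
s_2 = Round(s_1, k_1) = 0x9753C4
s_3 = Round(s_2, k_2) = 0xE92F05
s_4 = Round(s_3, k_3) = 0xA23982
s_5 = Round(s_4, k_4) = 0x5B1719
s_6 = Round(s_5, k_5) = 0x1B6073
s_7 = Round(s_6, k_6) = 0xFA5176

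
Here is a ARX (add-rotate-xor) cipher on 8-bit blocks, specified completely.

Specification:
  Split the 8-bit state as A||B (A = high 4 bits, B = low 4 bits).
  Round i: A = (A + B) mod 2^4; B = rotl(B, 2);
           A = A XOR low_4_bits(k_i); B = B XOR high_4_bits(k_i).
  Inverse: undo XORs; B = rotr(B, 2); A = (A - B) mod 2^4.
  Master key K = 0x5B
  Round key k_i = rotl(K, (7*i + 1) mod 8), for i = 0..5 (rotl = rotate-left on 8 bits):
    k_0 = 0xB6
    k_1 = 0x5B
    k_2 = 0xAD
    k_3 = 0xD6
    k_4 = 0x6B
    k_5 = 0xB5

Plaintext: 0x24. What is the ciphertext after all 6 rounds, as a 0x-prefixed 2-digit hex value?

s_0 = plaintext = 0x24
s_1 = Round(s_0, k_0) = 0x0A
s_2 = Round(s_1, k_1) = 0x1F
s_3 = Round(s_2, k_2) = 0xD5
s_4 = Round(s_3, k_3) = 0x48
s_5 = Round(s_4, k_4) = 0x74
s_6 = Round(s_5, k_5) = 0xEA

0xEA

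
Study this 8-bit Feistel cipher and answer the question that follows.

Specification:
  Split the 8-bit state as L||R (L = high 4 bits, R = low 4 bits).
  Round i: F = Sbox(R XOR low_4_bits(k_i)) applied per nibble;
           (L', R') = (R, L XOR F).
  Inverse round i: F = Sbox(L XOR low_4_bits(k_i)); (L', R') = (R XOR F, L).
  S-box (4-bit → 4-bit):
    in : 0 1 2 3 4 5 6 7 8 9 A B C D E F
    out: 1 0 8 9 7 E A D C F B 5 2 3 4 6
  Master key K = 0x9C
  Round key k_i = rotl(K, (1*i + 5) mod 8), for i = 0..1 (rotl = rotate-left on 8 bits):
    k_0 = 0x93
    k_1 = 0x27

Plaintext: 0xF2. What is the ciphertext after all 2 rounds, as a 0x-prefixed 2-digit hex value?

s_0 = plaintext = 0xF2
s_1 = Round(s_0, k_0) = 0x2F
s_2 = Round(s_1, k_1) = 0xFE

0xFE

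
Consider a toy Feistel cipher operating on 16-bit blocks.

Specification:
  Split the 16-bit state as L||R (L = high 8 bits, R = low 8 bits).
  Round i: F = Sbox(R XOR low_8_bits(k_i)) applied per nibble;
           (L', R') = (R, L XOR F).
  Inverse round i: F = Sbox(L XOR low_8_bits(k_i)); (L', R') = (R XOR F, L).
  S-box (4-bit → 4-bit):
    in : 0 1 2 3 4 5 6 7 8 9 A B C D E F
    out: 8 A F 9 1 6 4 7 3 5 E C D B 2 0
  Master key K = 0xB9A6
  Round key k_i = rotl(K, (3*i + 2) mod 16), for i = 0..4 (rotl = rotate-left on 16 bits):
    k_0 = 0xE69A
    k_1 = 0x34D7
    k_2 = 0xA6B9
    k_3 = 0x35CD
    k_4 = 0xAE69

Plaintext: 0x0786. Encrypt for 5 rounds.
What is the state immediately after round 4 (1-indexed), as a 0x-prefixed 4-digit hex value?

0xBB89

s_0 = plaintext = 0x0786
s_1 = Round(s_0, k_0) = 0x86AA
s_2 = Round(s_1, k_1) = 0xAAFD
s_3 = Round(s_2, k_2) = 0xFDBB
s_4 = Round(s_3, k_3) = 0xBB89
s_5 = Round(s_4, k_4) = 0x8993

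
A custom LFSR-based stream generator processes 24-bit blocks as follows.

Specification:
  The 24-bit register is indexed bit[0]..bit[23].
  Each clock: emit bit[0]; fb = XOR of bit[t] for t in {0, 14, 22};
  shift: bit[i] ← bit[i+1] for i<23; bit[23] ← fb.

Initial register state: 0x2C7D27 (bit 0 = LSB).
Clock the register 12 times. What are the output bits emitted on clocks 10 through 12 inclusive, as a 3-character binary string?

011

reg_0 = 0x2C7D27
clock 1: out=1, reg = 0x163E93
clock 2: out=1, reg = 0x8B1F49
clock 3: out=1, reg = 0xC58FA4
clock 4: out=0, reg = 0xE2C7D2
clock 5: out=0, reg = 0x7163E9
clock 6: out=1, reg = 0xB8B1F4
clock 7: out=0, reg = 0x5C58FA
clock 8: out=0, reg = 0x2E2C7D
clock 9: out=1, reg = 0x97163E
clock 10: out=0, reg = 0x4B8B1F
clock 11: out=1, reg = 0x25C58F
clock 12: out=1, reg = 0x12E2C7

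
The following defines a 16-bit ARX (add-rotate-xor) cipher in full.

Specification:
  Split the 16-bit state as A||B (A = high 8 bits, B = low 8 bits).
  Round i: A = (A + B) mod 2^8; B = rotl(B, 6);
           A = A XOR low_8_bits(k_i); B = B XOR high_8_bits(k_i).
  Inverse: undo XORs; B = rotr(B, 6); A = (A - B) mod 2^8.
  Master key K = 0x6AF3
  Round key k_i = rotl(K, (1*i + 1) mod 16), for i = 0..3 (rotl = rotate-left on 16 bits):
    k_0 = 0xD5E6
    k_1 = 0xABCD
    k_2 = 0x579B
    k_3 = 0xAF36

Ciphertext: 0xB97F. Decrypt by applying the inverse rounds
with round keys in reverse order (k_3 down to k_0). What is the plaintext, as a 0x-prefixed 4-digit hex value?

s_0 = ciphertext = 0xB97F
s_1 = InvRound(s_0, k_3) = 0x4C43
s_2 = InvRound(s_1, k_2) = 0x8750
s_3 = InvRound(s_2, k_1) = 0x5BEF
s_4 = InvRound(s_3, k_0) = 0xD5E8

0xD5E8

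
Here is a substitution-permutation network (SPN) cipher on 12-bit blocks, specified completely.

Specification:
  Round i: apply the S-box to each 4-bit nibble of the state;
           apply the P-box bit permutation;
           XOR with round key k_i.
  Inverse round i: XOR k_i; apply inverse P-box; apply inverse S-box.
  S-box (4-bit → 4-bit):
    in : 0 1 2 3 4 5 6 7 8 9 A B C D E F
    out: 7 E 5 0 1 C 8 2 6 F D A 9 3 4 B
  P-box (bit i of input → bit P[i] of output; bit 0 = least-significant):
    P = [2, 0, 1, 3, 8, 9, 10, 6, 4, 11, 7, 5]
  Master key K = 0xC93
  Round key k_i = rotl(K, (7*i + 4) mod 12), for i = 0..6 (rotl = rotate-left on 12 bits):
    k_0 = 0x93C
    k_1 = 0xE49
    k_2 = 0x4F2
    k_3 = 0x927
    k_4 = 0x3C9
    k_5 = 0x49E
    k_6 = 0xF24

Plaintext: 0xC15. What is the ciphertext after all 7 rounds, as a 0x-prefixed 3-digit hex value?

0x8E3

s_0 = plaintext = 0xC15
s_1 = Round(s_0, k_0) = 0xF46
s_2 = Round(s_1, k_1) = 0x771
s_3 = Round(s_2, k_2) = 0xEF9
s_4 = Round(s_3, k_3) = 0xAE8
s_5 = Round(s_4, k_4) = 0x77A
s_6 = Round(s_5, k_5) = 0xE90
s_7 = Round(s_6, k_6) = 0x8E3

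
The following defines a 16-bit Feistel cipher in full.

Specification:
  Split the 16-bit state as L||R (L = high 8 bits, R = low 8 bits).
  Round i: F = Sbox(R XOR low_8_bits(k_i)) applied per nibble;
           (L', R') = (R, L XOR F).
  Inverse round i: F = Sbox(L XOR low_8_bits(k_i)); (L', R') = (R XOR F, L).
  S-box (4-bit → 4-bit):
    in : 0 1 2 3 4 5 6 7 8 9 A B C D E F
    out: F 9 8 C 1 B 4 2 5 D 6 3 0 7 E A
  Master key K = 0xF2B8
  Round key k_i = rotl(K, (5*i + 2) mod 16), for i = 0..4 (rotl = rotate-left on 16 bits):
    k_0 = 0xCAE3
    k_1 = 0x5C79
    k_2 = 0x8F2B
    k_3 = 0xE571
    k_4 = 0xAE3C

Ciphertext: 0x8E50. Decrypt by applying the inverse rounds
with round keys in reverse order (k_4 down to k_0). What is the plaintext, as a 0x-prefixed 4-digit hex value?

s_0 = ciphertext = 0x8E50
s_1 = InvRound(s_0, k_4) = 0x688E
s_2 = InvRound(s_1, k_3) = 0x1368
s_3 = InvRound(s_2, k_2) = 0xAD13
s_4 = InvRound(s_3, k_1) = 0x62AD
s_5 = InvRound(s_4, k_0) = 0xF462

0xF462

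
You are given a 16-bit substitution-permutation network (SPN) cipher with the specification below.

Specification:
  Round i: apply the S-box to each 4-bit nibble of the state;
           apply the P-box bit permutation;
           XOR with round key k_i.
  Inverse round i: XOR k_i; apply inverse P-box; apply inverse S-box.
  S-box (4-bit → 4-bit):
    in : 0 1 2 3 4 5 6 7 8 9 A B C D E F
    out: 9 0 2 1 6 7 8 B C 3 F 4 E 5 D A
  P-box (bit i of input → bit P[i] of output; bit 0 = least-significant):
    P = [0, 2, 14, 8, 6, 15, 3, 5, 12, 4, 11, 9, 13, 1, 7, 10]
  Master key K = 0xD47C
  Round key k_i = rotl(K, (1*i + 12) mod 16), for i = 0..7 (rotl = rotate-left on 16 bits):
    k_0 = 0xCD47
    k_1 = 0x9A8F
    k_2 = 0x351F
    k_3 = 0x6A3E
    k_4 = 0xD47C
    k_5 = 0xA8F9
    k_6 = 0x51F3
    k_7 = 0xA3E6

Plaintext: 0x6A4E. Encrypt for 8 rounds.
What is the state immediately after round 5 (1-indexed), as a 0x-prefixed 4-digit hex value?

s_0 = plaintext = 0x6A4E
s_1 = Round(s_0, k_0) = 0x125E
s_2 = Round(s_1, k_1) = 0x5BD6
s_3 = Round(s_2, k_2) = 0x1CD5
s_4 = Round(s_3, k_3) = 0x2063
s_5 = Round(s_4, k_4) = 0xC65F
s_6 = Round(s_5, k_5) = 0x2F37
s_7 = Round(s_6, k_6) = 0x52A4
s_8 = Round(s_7, k_7) = 0x4318

0xC65F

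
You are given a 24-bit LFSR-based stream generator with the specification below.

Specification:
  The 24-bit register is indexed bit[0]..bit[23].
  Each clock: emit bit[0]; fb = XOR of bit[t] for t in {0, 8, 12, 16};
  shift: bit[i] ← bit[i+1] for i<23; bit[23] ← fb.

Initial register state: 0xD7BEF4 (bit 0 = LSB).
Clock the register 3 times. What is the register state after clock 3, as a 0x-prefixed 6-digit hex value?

reg_0 = 0xD7BEF4
clock 1: out=0, reg = 0x6BDF7A
clock 2: out=0, reg = 0xB5EFBD
clock 3: out=1, reg = 0xDAF7DE

0xDAF7DE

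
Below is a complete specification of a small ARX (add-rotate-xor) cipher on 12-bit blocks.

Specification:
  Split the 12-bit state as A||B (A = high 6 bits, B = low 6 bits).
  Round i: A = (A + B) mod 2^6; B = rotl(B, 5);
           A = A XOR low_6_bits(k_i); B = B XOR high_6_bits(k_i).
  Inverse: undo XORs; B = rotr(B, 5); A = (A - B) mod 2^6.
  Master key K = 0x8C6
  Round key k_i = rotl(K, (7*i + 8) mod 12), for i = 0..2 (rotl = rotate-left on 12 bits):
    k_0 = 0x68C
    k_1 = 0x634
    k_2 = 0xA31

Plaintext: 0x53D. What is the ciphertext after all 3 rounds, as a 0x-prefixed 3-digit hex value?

s_0 = plaintext = 0x53D
s_1 = Round(s_0, k_0) = 0x764
s_2 = Round(s_1, k_1) = 0xD4A
s_3 = Round(s_2, k_2) = 0x3AD

0x3AD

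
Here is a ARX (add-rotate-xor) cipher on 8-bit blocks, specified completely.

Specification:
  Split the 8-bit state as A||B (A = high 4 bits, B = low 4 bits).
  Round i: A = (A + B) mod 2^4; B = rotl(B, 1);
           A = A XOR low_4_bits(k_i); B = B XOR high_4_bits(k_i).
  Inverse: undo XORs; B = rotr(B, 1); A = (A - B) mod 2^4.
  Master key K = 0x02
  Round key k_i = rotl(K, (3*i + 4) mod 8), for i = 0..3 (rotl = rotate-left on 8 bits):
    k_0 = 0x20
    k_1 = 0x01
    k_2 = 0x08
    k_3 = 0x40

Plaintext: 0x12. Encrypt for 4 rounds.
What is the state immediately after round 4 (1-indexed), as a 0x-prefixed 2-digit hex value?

0x57

s_0 = plaintext = 0x12
s_1 = Round(s_0, k_0) = 0x36
s_2 = Round(s_1, k_1) = 0x8C
s_3 = Round(s_2, k_2) = 0xC9
s_4 = Round(s_3, k_3) = 0x57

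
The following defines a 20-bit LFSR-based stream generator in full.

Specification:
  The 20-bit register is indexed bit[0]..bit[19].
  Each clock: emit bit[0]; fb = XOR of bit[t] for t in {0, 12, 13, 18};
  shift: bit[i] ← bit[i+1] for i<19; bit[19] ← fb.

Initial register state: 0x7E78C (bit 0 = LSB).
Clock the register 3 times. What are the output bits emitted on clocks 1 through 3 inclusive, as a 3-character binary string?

001

reg_0 = 0x7E78C
clock 1: out=0, reg = 0x3F3C6
clock 2: out=0, reg = 0x1F9E3
clock 3: out=1, reg = 0x8FCF1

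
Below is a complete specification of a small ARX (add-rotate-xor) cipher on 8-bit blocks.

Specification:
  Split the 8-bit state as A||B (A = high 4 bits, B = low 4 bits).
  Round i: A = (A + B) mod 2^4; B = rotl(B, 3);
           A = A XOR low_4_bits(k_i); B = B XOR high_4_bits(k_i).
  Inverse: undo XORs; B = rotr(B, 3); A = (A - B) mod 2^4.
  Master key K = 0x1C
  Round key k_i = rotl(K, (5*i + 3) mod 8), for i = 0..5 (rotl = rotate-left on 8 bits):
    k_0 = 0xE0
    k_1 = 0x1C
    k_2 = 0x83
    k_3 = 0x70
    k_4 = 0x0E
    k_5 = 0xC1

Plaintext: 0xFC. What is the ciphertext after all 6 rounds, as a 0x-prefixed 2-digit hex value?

0x55

s_0 = plaintext = 0xFC
s_1 = Round(s_0, k_0) = 0xB8
s_2 = Round(s_1, k_1) = 0xF5
s_3 = Round(s_2, k_2) = 0x72
s_4 = Round(s_3, k_3) = 0x96
s_5 = Round(s_4, k_4) = 0x13
s_6 = Round(s_5, k_5) = 0x55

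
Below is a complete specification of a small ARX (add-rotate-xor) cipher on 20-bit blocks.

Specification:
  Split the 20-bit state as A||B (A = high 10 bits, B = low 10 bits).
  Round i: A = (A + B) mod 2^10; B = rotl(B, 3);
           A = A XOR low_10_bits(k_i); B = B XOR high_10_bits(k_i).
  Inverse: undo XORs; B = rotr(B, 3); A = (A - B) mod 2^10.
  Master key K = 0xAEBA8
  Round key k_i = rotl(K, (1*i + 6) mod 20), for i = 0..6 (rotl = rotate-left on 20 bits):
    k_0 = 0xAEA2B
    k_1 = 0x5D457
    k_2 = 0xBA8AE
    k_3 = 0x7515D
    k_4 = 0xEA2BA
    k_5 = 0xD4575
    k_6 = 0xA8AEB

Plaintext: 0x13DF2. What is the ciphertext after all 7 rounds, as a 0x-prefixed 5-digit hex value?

s_0 = plaintext = 0x13DF2
s_1 = Round(s_0, k_0) = 0x1A929
s_2 = Round(s_1, k_1) = 0x7103F
s_3 = Round(s_2, k_2) = 0xAB712
s_4 = Round(s_3, k_3) = 0x38942
s_5 = Round(s_4, k_4) = 0x279BA
s_6 = Round(s_5, k_5) = 0xCB682
s_7 = Round(s_6, k_6) = 0xD12B7

0xD12B7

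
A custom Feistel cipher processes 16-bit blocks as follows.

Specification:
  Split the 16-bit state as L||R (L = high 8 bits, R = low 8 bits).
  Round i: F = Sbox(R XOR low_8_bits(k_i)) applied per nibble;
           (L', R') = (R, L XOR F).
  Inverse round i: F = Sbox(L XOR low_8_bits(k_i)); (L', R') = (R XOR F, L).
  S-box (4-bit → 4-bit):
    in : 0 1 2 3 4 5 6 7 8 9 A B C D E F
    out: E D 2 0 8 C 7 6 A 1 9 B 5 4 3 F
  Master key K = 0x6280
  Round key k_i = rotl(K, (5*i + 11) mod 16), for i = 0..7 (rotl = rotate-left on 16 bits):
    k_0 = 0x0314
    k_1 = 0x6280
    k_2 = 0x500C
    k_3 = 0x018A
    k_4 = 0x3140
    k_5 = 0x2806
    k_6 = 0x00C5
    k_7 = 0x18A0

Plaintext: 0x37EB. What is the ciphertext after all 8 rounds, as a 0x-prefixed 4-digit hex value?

s_0 = plaintext = 0x37EB
s_1 = Round(s_0, k_0) = 0xEBC8
s_2 = Round(s_1, k_1) = 0xC861
s_3 = Round(s_2, k_2) = 0x61BC
s_4 = Round(s_3, k_3) = 0xBC66
s_5 = Round(s_4, k_4) = 0x669B
s_6 = Round(s_5, k_5) = 0x9B72
s_7 = Round(s_6, k_6) = 0x722D
s_8 = Round(s_7, k_7) = 0x2DD6

0x2DD6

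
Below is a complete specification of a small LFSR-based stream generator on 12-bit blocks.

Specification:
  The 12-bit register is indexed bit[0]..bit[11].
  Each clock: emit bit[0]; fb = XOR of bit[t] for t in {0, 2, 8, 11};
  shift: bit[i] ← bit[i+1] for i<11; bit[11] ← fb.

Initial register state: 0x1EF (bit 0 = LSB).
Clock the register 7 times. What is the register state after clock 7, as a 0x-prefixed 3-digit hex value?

0xC63

reg_0 = 0x1EF
clock 1: out=1, reg = 0x8F7
clock 2: out=1, reg = 0xC7B
clock 3: out=1, reg = 0x63D
clock 4: out=1, reg = 0x31E
clock 5: out=0, reg = 0x18F
clock 6: out=1, reg = 0x8C7
clock 7: out=1, reg = 0xC63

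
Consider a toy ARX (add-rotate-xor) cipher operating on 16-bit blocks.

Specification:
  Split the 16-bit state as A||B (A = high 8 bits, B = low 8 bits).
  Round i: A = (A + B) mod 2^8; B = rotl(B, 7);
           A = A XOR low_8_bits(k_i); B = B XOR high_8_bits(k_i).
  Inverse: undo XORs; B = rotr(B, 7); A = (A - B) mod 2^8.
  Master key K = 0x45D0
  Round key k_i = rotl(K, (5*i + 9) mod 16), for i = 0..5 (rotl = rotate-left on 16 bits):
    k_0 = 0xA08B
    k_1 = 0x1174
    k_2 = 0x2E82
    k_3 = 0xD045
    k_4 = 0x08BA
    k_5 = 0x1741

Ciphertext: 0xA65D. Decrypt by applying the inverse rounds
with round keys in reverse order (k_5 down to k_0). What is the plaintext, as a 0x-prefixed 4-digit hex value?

0x8DEA

s_0 = ciphertext = 0xA65D
s_1 = InvRound(s_0, k_5) = 0x5394
s_2 = InvRound(s_1, k_4) = 0xB039
s_3 = InvRound(s_2, k_3) = 0x22D3
s_4 = InvRound(s_3, k_2) = 0xA5FB
s_5 = InvRound(s_4, k_1) = 0xFCD5
s_6 = InvRound(s_5, k_0) = 0x8DEA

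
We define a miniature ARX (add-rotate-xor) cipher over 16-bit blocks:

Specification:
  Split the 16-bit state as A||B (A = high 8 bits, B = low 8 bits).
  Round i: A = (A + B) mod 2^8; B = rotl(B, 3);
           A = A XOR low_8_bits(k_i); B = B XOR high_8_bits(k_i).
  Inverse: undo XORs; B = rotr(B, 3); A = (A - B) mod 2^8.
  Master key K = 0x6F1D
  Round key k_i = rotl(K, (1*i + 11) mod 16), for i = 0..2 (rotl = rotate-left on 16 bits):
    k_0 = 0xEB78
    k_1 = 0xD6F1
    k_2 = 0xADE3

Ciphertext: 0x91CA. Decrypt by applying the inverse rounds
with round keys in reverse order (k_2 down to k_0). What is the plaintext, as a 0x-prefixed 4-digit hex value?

0xB395

s_0 = ciphertext = 0x91CA
s_1 = InvRound(s_0, k_2) = 0x86EC
s_2 = InvRound(s_1, k_1) = 0x3047
s_3 = InvRound(s_2, k_0) = 0xB395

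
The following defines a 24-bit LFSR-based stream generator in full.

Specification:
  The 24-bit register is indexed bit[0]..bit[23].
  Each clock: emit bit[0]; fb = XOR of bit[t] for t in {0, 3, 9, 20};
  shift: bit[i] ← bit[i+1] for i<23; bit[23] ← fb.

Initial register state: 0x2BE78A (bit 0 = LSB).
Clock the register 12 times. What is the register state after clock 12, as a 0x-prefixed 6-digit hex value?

reg_0 = 0x2BE78A
clock 1: out=0, reg = 0x15F3C5
clock 2: out=1, reg = 0x8AF9E2
clock 3: out=0, reg = 0x457CF1
clock 4: out=1, reg = 0xA2BE78
clock 5: out=0, reg = 0x515F3C
clock 6: out=0, reg = 0xA8AF9E
clock 7: out=0, reg = 0x5457CF
clock 8: out=1, reg = 0x2A2BE7
clock 9: out=1, reg = 0x1515F3
clock 10: out=1, reg = 0x0A8AF9
clock 11: out=1, reg = 0x85457C
clock 12: out=0, reg = 0xC2A2BE

0xC2A2BE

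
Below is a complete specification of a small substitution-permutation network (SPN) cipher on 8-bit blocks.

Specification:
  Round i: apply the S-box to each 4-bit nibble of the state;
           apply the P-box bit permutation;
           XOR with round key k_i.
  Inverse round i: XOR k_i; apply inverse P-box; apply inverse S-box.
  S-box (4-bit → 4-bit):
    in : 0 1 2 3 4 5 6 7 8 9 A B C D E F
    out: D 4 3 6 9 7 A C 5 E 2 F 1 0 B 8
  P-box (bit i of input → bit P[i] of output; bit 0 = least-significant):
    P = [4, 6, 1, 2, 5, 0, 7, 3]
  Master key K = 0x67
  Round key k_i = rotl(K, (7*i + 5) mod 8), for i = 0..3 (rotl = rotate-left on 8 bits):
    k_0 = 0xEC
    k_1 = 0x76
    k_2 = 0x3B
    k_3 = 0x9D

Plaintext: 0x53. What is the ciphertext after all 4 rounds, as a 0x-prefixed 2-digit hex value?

s_0 = plaintext = 0x53
s_1 = Round(s_0, k_0) = 0x0F
s_2 = Round(s_1, k_1) = 0xDA
s_3 = Round(s_2, k_2) = 0x7B
s_4 = Round(s_3, k_3) = 0x43

0x43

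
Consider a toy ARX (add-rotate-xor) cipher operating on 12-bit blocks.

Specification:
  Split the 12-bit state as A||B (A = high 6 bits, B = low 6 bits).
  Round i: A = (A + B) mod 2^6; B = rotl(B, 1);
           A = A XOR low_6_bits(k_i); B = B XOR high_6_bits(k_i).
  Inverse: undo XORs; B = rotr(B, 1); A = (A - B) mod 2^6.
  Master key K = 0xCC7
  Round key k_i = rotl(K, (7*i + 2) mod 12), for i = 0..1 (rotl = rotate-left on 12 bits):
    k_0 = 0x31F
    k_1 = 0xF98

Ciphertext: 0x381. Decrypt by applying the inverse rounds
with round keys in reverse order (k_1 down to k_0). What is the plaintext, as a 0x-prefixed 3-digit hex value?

0x3F9

s_0 = ciphertext = 0x381
s_1 = InvRound(s_0, k_1) = 0x5FF
s_2 = InvRound(s_1, k_0) = 0x3F9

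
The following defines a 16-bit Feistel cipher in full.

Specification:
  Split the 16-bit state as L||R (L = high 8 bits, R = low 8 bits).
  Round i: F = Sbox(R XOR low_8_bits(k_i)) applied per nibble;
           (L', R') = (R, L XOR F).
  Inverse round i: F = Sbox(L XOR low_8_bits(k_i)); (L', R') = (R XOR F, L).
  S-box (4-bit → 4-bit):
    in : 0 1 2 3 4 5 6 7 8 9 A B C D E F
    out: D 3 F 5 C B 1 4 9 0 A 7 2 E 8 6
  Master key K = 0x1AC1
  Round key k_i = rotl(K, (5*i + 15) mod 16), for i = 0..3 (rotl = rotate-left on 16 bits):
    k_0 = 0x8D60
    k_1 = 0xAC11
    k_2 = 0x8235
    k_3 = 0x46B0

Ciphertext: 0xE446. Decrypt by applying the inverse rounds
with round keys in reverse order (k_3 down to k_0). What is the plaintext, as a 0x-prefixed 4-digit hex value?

s_0 = ciphertext = 0xE446
s_1 = InvRound(s_0, k_3) = 0xFAE4
s_2 = InvRound(s_1, k_2) = 0xC2FA
s_3 = InvRound(s_2, k_1) = 0x1FC2
s_4 = InvRound(s_3, k_0) = 0x841F

0x841F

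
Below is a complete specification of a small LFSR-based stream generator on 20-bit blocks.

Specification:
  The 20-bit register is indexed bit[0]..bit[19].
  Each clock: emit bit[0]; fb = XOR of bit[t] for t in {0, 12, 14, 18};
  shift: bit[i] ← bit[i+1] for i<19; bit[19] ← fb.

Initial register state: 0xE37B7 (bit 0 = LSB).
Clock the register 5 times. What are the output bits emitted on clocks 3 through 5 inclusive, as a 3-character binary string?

reg_0 = 0xE37B7
clock 1: out=1, reg = 0xF1BDB
clock 2: out=1, reg = 0xF8DED
clock 3: out=1, reg = 0x7C6F6
clock 4: out=0, reg = 0x3E37B
clock 5: out=1, reg = 0x1F1BD

101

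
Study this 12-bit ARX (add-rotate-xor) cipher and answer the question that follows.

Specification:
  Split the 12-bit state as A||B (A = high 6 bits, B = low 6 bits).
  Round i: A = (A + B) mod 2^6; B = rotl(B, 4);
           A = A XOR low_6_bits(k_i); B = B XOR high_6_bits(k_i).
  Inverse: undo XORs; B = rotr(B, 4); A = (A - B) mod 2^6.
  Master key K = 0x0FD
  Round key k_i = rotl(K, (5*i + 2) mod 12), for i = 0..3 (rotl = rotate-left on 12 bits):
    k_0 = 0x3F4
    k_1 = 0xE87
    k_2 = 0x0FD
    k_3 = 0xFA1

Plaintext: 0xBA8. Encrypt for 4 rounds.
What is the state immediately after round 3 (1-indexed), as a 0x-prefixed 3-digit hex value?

s_0 = plaintext = 0xBA8
s_1 = Round(s_0, k_0) = 0x885
s_2 = Round(s_1, k_1) = 0x82B
s_3 = Round(s_2, k_2) = 0xDB9
s_4 = Round(s_3, k_3) = 0x3A0

0xDB9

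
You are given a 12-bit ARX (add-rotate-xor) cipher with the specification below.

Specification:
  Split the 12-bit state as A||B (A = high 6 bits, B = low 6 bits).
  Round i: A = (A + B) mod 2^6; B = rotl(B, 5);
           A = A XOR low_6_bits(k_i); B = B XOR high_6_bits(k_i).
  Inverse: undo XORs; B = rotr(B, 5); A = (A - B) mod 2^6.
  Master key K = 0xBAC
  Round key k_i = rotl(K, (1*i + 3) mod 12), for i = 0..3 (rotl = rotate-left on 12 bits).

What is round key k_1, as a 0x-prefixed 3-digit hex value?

0xACB

K = 0xBAC
k_0 = rotl(K, (1*0+3) mod 12) = rotl(K, 3) = 0xD65
k_1 = rotl(K, (1*1+3) mod 12) = rotl(K, 4) = 0xACB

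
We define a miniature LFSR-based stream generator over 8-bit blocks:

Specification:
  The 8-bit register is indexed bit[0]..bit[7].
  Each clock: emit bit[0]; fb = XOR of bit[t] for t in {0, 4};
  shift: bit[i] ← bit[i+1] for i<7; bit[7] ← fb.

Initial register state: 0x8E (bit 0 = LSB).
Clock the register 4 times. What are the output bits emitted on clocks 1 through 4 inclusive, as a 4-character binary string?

reg_0 = 0x8E
clock 1: out=0, reg = 0x47
clock 2: out=1, reg = 0xA3
clock 3: out=1, reg = 0xD1
clock 4: out=1, reg = 0x68

0111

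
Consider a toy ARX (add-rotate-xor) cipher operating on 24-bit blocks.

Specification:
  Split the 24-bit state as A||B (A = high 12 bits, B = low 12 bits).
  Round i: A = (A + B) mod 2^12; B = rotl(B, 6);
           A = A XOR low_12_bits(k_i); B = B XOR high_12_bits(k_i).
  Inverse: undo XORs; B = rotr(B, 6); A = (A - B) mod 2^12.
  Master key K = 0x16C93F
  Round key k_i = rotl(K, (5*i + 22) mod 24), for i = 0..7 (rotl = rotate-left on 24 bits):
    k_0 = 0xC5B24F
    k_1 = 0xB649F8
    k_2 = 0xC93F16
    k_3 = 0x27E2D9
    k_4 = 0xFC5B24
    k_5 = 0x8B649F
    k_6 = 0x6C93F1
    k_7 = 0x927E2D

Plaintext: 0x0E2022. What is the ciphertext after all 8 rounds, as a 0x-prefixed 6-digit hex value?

s_0 = plaintext = 0x0E2022
s_1 = Round(s_0, k_0) = 0x34B4DB
s_2 = Round(s_1, k_1) = 0x1DEDB7
s_3 = Round(s_2, k_2) = 0x083165
s_4 = Round(s_3, k_3) = 0x331B3B
s_5 = Round(s_4, k_4) = 0x548129
s_6 = Round(s_5, k_5) = 0x2EE2F2
s_7 = Round(s_6, k_6) = 0x611A42
s_8 = Round(s_7, k_7) = 0xE7E98E

0xE7E98E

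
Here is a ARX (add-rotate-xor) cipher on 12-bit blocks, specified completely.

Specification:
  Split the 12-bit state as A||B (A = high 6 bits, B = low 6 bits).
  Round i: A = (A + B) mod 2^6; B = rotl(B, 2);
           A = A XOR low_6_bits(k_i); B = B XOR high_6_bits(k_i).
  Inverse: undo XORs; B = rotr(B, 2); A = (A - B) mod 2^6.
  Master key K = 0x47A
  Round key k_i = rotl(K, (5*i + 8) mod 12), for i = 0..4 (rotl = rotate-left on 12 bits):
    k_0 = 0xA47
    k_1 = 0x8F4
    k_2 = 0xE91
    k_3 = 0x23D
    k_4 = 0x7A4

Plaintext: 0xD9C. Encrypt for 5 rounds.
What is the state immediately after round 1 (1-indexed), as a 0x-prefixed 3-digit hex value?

0x558

s_0 = plaintext = 0xD9C
s_1 = Round(s_0, k_0) = 0x558
s_2 = Round(s_1, k_1) = 0x642
s_3 = Round(s_2, k_2) = 0x2B2
s_4 = Round(s_3, k_3) = 0x043
s_5 = Round(s_4, k_4) = 0x812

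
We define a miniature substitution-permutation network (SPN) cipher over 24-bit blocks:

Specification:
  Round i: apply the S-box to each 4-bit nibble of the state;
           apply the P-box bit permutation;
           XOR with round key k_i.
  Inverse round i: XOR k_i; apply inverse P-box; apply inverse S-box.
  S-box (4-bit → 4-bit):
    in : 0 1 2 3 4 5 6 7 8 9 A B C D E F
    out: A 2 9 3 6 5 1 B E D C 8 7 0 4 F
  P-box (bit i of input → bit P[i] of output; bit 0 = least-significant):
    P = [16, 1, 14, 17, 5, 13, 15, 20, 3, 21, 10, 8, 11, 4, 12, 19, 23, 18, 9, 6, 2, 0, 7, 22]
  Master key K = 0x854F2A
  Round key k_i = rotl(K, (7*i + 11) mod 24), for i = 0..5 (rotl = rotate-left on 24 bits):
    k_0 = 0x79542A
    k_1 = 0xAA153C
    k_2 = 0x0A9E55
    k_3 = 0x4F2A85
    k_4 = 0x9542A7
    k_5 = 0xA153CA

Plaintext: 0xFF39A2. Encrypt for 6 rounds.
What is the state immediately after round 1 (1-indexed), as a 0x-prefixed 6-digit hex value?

0xAEDBF7

s_0 = plaintext = 0xFF39A2
s_1 = Round(s_0, k_0) = 0xAEDBF7
s_2 = Round(s_1, k_1) = 0xF9B69E
s_3 = Round(s_2, k_2) = 0xD25CB8
s_4 = Round(s_3, k_3) = 0xFD76CF
s_5 = Round(s_4, k_4) = 0xDEAA18
s_6 = Round(s_5, k_5) = 0xAB24C8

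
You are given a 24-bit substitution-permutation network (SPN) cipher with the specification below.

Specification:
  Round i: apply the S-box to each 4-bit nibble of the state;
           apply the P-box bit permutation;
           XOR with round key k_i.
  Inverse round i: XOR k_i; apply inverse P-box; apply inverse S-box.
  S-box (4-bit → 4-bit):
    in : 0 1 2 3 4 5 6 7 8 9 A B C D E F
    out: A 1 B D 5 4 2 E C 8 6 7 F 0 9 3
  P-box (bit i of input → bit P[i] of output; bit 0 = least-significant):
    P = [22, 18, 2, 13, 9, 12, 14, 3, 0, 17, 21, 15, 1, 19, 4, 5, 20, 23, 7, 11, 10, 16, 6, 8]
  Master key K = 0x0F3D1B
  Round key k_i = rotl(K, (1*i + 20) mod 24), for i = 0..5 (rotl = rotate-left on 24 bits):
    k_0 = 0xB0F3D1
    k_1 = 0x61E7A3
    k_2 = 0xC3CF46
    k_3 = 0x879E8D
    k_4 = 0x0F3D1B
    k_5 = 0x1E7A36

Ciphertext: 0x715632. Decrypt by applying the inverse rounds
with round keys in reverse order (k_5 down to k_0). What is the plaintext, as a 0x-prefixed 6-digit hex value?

s_0 = ciphertext = 0x715632
s_1 = InvRound(s_0, k_5) = 0xF96ADC
s_2 = InvRound(s_1, k_4) = 0x3B1BBB
s_3 = InvRound(s_2, k_3) = 0xEFC8DA
s_4 = InvRound(s_3, k_2) = 0xE5A5EA
s_5 = InvRound(s_4, k_1) = 0x56D136
s_6 = InvRound(s_5, k_0) = 0x5AEB1C

0x5AEB1C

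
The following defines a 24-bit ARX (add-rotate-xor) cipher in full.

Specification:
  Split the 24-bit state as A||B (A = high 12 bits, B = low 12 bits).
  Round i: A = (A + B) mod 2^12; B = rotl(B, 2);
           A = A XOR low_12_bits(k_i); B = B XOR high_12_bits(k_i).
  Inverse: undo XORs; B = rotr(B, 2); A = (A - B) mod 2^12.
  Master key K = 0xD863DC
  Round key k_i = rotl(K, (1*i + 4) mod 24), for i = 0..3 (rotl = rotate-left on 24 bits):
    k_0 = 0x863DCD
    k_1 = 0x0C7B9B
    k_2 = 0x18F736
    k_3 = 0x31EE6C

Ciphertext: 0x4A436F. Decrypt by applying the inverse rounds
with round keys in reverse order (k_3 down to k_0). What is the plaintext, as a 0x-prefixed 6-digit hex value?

0xFC6DC2

s_0 = ciphertext = 0x4A436F
s_1 = InvRound(s_0, k_3) = 0x6AC41C
s_2 = InvRound(s_1, k_2) = 0x436D64
s_3 = InvRound(s_2, k_1) = 0x045F68
s_4 = InvRound(s_3, k_0) = 0xFC6DC2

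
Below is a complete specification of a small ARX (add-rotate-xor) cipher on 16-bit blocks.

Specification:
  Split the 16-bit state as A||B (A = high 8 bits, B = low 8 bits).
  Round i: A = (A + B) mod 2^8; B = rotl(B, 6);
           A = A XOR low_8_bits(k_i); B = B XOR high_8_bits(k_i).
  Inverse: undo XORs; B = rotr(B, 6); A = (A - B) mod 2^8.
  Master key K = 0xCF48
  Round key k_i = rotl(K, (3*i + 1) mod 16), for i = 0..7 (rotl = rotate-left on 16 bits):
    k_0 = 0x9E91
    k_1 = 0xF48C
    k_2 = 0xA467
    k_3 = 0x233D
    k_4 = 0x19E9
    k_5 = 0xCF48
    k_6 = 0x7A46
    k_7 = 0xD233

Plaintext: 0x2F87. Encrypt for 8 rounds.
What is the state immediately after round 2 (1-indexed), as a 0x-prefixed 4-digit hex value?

0x2A2B

s_0 = plaintext = 0x2F87
s_1 = Round(s_0, k_0) = 0x277F
s_2 = Round(s_1, k_1) = 0x2A2B
s_3 = Round(s_2, k_2) = 0x326E
s_4 = Round(s_3, k_3) = 0x9DB8
s_5 = Round(s_4, k_4) = 0xBC37
s_6 = Round(s_5, k_5) = 0xBB02
s_7 = Round(s_6, k_6) = 0xFBFA
s_8 = Round(s_7, k_7) = 0xC66C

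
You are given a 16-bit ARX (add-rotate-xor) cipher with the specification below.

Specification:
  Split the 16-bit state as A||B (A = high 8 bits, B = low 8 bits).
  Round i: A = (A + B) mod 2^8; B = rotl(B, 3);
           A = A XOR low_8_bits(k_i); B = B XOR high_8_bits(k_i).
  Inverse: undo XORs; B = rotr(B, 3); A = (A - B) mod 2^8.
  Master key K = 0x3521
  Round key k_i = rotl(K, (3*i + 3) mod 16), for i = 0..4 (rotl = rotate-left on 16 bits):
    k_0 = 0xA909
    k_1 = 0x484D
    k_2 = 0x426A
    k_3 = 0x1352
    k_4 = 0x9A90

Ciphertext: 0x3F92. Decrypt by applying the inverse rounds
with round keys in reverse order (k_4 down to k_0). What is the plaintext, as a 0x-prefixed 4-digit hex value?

0x8914

s_0 = ciphertext = 0x3F92
s_1 = InvRound(s_0, k_4) = 0xAE01
s_2 = InvRound(s_1, k_3) = 0xBA42
s_3 = InvRound(s_2, k_2) = 0xD000
s_4 = InvRound(s_3, k_1) = 0x9409
s_5 = InvRound(s_4, k_0) = 0x8914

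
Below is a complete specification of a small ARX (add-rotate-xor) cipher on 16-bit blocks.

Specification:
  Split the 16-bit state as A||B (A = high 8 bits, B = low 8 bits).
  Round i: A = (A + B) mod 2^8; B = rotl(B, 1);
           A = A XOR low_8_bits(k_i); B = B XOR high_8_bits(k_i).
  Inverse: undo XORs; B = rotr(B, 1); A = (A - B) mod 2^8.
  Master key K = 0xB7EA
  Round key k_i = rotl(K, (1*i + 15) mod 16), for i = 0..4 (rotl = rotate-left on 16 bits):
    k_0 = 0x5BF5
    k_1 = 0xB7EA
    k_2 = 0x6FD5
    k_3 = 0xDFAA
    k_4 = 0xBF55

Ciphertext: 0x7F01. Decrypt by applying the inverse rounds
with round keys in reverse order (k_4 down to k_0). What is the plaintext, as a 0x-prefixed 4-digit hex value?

0xADA5

s_0 = ciphertext = 0x7F01
s_1 = InvRound(s_0, k_4) = 0xCB5F
s_2 = InvRound(s_1, k_3) = 0x2140
s_3 = InvRound(s_2, k_2) = 0x5D97
s_4 = InvRound(s_3, k_1) = 0xA710
s_5 = InvRound(s_4, k_0) = 0xADA5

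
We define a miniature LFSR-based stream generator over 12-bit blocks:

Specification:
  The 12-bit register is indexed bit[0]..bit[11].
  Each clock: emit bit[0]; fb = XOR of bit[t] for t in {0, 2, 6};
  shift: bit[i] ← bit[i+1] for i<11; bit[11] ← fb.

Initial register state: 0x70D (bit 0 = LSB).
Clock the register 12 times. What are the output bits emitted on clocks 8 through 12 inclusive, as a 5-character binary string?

reg_0 = 0x70D
clock 1: out=1, reg = 0x386
clock 2: out=0, reg = 0x9C3
clock 3: out=1, reg = 0x4E1
clock 4: out=1, reg = 0x270
clock 5: out=0, reg = 0x938
clock 6: out=0, reg = 0x49C
clock 7: out=0, reg = 0xA4E
clock 8: out=0, reg = 0x527
clock 9: out=1, reg = 0x293
clock 10: out=1, reg = 0x949
clock 11: out=1, reg = 0x4A4
clock 12: out=0, reg = 0xA52

01110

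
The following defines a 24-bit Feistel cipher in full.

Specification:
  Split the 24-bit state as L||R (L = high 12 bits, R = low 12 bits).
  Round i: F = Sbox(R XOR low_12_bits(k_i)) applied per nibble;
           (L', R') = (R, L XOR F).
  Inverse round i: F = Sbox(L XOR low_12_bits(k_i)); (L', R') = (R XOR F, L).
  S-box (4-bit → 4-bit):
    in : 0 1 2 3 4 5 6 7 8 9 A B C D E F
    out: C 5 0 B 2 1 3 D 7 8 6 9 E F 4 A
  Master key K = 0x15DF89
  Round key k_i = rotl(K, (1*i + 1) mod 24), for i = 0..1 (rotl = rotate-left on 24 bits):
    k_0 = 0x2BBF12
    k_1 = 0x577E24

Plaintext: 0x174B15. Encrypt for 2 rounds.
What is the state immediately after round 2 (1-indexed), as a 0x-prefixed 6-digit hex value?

0x3B949A

s_0 = plaintext = 0x174B15
s_1 = Round(s_0, k_0) = 0xB153B9
s_2 = Round(s_1, k_1) = 0x3B949A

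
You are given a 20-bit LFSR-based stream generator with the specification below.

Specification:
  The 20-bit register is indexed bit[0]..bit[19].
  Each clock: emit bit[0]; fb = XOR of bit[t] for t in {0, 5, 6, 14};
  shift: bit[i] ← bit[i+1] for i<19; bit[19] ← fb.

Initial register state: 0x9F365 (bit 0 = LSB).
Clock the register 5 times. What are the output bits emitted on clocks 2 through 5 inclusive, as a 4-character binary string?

reg_0 = 0x9F365
clock 1: out=1, reg = 0x4F9B2
clock 2: out=0, reg = 0x27CD9
clock 3: out=1, reg = 0x93E6C
clock 4: out=0, reg = 0x49F36
clock 5: out=0, reg = 0xA4F9B

0100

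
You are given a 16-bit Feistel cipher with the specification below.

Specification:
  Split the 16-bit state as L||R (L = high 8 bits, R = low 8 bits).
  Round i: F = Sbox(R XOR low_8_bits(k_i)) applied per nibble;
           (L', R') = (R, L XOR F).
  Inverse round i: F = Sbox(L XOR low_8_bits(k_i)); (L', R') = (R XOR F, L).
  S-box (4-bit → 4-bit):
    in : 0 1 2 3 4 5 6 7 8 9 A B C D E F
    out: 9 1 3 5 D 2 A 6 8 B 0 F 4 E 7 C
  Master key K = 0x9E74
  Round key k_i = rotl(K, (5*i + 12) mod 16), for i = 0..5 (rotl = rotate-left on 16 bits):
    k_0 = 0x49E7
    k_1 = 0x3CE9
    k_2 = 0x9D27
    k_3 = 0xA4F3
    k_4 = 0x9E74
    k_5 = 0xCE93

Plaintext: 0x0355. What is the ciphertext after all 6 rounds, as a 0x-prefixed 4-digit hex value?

s_0 = plaintext = 0x0355
s_1 = Round(s_0, k_0) = 0x55F0
s_2 = Round(s_1, k_1) = 0xF04E
s_3 = Round(s_2, k_2) = 0x4E5B
s_4 = Round(s_3, k_3) = 0x5B46
s_5 = Round(s_4, k_4) = 0x4608
s_6 = Round(s_5, k_5) = 0x08F9

0x08F9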